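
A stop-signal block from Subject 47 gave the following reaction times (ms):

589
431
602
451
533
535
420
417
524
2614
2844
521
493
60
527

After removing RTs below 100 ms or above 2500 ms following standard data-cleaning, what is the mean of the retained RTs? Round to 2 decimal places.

503.58 ms

Excluded: 60, 2614, 2844
Retained (n=12): Σ = 6043
Mean = 6043/12 = 503.5833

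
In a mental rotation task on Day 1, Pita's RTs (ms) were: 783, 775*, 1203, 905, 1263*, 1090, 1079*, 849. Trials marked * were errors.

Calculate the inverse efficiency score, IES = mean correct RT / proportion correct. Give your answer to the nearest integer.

Correct trials (n=5): 783, 1203, 905, 1090, 849
Mean correct RT = 4830/5 = 966.0000 ms
Proportion correct = 5/8
IES = 966.0000 / (5/8) = 1545.600 ms

1546 ms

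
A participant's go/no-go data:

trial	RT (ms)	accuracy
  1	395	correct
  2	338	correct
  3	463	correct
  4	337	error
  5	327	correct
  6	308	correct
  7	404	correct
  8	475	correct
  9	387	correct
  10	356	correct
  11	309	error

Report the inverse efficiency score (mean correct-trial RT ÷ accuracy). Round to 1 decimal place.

Correct trials (n=9): 395, 338, 463, 327, 308, 404, 475, 387, 356
Mean correct RT = 3453/9 = 383.6667 ms
Proportion correct = 9/11
IES = 383.6667 / (9/11) = 468.926 ms

468.9 ms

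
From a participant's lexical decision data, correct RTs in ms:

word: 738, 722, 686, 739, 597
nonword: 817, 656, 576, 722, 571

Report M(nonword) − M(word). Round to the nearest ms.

M(word) = 3482/5 = 696.400
M(nonword) = 3342/5 = 668.400
Difference = 668.400 − 696.400 = -28.000 ms

-28 ms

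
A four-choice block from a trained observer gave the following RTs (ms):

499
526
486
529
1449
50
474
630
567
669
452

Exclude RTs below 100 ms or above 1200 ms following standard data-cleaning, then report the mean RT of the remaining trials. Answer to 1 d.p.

Excluded: 50, 1449
Retained (n=9): Σ = 4832
Mean = 4832/9 = 536.8889

536.9 ms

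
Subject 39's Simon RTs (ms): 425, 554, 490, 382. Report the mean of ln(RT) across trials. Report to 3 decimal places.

6.127

ln(RT): 6.0521, 6.3172, 6.1944, 5.9454
Σ ln(RT) = 24.5091
Mean = 24.5091/4 = 6.12727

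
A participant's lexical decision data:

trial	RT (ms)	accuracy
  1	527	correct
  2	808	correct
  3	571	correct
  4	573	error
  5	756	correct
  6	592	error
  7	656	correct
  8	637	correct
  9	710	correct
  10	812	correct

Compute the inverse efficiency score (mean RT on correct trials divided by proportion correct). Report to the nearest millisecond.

856 ms

Correct trials (n=8): 527, 808, 571, 756, 656, 637, 710, 812
Mean correct RT = 5477/8 = 684.6250 ms
Proportion correct = 8/10
IES = 684.6250 / (8/10) = 855.781 ms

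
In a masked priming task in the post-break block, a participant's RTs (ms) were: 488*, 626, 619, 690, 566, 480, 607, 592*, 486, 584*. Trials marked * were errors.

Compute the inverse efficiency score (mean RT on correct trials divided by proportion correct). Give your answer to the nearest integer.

Correct trials (n=7): 626, 619, 690, 566, 480, 607, 486
Mean correct RT = 4074/7 = 582.0000 ms
Proportion correct = 7/10
IES = 582.0000 / (7/10) = 831.429 ms

831 ms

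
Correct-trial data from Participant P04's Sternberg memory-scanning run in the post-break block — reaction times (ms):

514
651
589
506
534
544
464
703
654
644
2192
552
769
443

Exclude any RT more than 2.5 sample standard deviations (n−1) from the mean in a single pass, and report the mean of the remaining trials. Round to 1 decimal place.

n = 14, ΣRT = 9759, M = 697.071
Σ(x−M)² = 2518460.93; s = √(2518460.93/13) = 440.145
Cutoffs: 697.071 ± 2.5·440.145 → [-403.3, 1797.4]
Outside: 2192 → excluded.
Retained (n=13): Σ = 7567, mean = 7567/13 = 582.077

582.1 ms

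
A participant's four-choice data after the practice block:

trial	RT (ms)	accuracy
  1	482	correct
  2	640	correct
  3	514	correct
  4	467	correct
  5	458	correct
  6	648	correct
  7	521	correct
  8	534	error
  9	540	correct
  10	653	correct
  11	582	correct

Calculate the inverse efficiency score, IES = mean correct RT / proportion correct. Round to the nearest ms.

606 ms

Correct trials (n=10): 482, 640, 514, 467, 458, 648, 521, 540, 653, 582
Mean correct RT = 5505/10 = 550.5000 ms
Proportion correct = 10/11
IES = 550.5000 / (10/11) = 605.550 ms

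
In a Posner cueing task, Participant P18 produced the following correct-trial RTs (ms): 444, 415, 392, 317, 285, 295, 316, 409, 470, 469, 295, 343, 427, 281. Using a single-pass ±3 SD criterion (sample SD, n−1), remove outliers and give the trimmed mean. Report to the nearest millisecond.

n = 14, ΣRT = 5158, M = 368.429
Σ(x−M)² = 65371.43; s = √(65371.43/13) = 70.912
Cutoffs: 368.429 ± 3·70.912 → [155.7, 581.2]
No RTs fall outside the cutoffs; all 14 retained. Mean = 5158/14 = 368.429

368 ms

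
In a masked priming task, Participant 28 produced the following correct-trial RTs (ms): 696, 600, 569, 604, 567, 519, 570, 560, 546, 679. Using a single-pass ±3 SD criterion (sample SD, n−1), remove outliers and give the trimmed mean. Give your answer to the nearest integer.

591 ms

n = 10, ΣRT = 5910, M = 591.000
Σ(x−M)² = 28690.00; s = √(28690.00/9) = 56.460
Cutoffs: 591.000 ± 3·56.460 → [421.6, 760.4]
No RTs fall outside the cutoffs; all 10 retained. Mean = 5910/10 = 591.000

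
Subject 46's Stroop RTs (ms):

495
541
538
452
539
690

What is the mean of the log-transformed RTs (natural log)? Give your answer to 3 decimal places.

6.288

ln(RT): 6.2046, 6.2934, 6.2879, 6.1137, 6.2897, 6.5367
Σ ln(RT) = 37.7259
Mean = 37.7259/6 = 6.28765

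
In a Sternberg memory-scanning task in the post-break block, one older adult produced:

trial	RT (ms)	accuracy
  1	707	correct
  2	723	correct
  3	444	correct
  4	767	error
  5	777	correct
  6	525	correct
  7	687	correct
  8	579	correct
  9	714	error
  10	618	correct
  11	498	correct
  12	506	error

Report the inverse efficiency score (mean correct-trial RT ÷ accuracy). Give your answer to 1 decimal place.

Correct trials (n=9): 707, 723, 444, 777, 525, 687, 579, 618, 498
Mean correct RT = 5558/9 = 617.5556 ms
Proportion correct = 9/12
IES = 617.5556 / (9/12) = 823.407 ms

823.4 ms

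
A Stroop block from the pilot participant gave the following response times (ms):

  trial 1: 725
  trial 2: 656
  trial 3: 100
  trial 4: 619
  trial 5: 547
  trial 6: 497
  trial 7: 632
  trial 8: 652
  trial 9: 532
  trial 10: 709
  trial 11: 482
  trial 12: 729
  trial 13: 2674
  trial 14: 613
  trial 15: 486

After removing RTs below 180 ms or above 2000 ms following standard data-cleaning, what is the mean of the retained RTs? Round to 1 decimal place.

606.1 ms

Excluded: 100, 2674
Retained (n=13): Σ = 7879
Mean = 7879/13 = 606.0769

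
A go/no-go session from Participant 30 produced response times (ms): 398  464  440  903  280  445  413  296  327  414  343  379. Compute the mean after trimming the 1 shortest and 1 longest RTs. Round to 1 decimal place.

Sorted: 280, 296, 327, 343, 379, 398, 413, 414, 440, 445, 464, 903
Drop lowest 1 (280) and highest 1 (903)
Remaining (n=10): Σ = 3919, mean = 3919/10 = 391.900

391.9 ms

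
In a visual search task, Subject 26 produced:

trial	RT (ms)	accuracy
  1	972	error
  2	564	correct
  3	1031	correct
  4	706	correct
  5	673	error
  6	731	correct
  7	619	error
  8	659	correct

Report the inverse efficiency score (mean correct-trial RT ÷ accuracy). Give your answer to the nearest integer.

1181 ms

Correct trials (n=5): 564, 1031, 706, 731, 659
Mean correct RT = 3691/5 = 738.2000 ms
Proportion correct = 5/8
IES = 738.2000 / (5/8) = 1181.120 ms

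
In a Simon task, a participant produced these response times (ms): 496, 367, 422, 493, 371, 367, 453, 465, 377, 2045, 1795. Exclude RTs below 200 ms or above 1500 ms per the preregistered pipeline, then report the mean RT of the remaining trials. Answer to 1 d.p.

423.4 ms

Excluded: 1795, 2045
Retained (n=9): Σ = 3811
Mean = 3811/9 = 423.4444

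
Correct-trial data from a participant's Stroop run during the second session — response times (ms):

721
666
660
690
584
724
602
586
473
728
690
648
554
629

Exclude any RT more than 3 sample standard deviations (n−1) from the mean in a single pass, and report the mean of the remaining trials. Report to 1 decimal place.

n = 14, ΣRT = 8955, M = 639.643
Σ(x−M)² = 70401.21; s = √(70401.21/13) = 73.590
Cutoffs: 639.643 ± 3·73.590 → [418.9, 860.4]
No RTs fall outside the cutoffs; all 14 retained. Mean = 8955/14 = 639.643

639.6 ms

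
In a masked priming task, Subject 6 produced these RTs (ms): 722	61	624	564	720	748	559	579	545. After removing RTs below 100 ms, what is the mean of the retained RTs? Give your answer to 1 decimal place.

632.6 ms

Excluded: 61
Retained (n=8): Σ = 5061
Mean = 5061/8 = 632.6250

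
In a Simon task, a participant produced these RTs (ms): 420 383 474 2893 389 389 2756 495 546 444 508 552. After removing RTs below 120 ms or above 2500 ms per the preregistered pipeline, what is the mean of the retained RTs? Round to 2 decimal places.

460.00 ms

Excluded: 2756, 2893
Retained (n=10): Σ = 4600
Mean = 4600/10 = 460.0000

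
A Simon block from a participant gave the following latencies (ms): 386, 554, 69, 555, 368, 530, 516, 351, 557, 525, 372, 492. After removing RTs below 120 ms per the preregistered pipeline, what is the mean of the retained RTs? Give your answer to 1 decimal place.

473.3 ms

Excluded: 69
Retained (n=11): Σ = 5206
Mean = 5206/11 = 473.2727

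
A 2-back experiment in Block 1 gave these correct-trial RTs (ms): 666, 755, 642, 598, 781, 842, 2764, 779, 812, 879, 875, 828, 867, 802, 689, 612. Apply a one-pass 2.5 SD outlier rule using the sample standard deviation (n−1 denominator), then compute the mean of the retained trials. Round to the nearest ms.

762 ms

n = 16, ΣRT = 14191, M = 886.938
Σ(x−M)² = 3889632.94; s = √(3889632.94/15) = 509.224
Cutoffs: 886.938 ± 2.5·509.224 → [-386.1, 2160.0]
Outside: 2764 → excluded.
Retained (n=15): Σ = 11427, mean = 11427/15 = 761.800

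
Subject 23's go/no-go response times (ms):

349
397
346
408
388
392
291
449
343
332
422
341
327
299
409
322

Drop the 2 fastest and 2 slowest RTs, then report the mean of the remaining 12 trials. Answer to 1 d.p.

Sorted: 291, 299, 322, 327, 332, 341, 343, 346, 349, 388, 392, 397, 408, 409, 422, 449
Drop lowest 2 (291, 299) and highest 2 (422, 449)
Remaining (n=12): Σ = 4354, mean = 4354/12 = 362.833

362.8 ms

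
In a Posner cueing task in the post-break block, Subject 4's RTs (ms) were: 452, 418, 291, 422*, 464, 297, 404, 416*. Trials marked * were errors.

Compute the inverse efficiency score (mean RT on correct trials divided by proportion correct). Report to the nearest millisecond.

Correct trials (n=6): 452, 418, 291, 464, 297, 404
Mean correct RT = 2326/6 = 387.6667 ms
Proportion correct = 6/8
IES = 387.6667 / (6/8) = 516.889 ms

517 ms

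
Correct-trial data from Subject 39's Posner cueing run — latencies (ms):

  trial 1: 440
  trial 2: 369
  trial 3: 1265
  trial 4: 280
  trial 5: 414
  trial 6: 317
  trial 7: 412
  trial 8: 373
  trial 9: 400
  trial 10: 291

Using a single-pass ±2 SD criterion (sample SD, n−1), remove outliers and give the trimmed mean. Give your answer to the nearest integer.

n = 10, ΣRT = 4561, M = 456.100
Σ(x−M)² = 753552.90; s = √(753552.90/9) = 289.358
Cutoffs: 456.100 ± 2·289.358 → [-122.6, 1034.8]
Outside: 1265 → excluded.
Retained (n=9): Σ = 3296, mean = 3296/9 = 366.222

366 ms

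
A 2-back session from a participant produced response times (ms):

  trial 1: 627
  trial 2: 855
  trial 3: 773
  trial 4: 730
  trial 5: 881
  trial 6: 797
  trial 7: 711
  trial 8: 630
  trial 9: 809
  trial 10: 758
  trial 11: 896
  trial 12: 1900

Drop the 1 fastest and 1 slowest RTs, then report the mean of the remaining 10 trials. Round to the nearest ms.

Sorted: 627, 630, 711, 730, 758, 773, 797, 809, 855, 881, 896, 1900
Drop lowest 1 (627) and highest 1 (1900)
Remaining (n=10): Σ = 7840, mean = 7840/10 = 784.000

784 ms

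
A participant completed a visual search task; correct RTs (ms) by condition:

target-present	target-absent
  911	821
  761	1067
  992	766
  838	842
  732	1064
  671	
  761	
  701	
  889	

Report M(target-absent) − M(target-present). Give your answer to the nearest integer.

106 ms

M(target-present) = 7256/9 = 806.222
M(target-absent) = 4560/5 = 912.000
Difference = 912.000 − 806.222 = 105.778 ms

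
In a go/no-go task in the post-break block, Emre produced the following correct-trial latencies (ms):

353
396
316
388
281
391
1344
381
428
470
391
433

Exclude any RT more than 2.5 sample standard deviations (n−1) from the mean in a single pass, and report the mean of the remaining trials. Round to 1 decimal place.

n = 12, ΣRT = 5572, M = 464.333
Σ(x−M)² = 872352.67; s = √(872352.67/11) = 281.611
Cutoffs: 464.333 ± 2.5·281.611 → [-239.7, 1168.4]
Outside: 1344 → excluded.
Retained (n=11): Σ = 4228, mean = 4228/11 = 384.364

384.4 ms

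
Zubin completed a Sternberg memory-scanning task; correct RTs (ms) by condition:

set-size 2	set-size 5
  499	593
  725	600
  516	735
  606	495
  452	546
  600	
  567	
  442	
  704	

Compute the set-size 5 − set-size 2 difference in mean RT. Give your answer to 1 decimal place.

M(set-size 2) = 5111/9 = 567.889
M(set-size 5) = 2969/5 = 593.800
Difference = 593.800 − 567.889 = 25.911 ms

25.9 ms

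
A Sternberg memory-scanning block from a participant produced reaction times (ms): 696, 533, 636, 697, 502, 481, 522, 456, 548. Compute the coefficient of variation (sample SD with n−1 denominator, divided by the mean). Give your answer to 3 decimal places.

0.161

n = 9, Σ = 5071, M = 563.4444
Σ(x−M)² = 65672.222; s = √(65672.222/8) = 90.6037
CV = 90.6037 / 563.4444 = 0.16080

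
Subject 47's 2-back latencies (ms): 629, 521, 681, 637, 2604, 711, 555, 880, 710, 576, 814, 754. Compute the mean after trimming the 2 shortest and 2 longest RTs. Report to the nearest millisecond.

Sorted: 521, 555, 576, 629, 637, 681, 710, 711, 754, 814, 880, 2604
Drop lowest 2 (521, 555) and highest 2 (880, 2604)
Remaining (n=8): Σ = 5512, mean = 5512/8 = 689.000

689 ms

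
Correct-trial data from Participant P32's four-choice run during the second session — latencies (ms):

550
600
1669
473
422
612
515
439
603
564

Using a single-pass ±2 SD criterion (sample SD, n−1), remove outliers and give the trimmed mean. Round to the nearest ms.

n = 10, ΣRT = 6447, M = 644.700
Σ(x−M)² = 1207688.10; s = √(1207688.10/9) = 366.316
Cutoffs: 644.700 ± 2·366.316 → [-87.9, 1377.3]
Outside: 1669 → excluded.
Retained (n=9): Σ = 4778, mean = 4778/9 = 530.889

531 ms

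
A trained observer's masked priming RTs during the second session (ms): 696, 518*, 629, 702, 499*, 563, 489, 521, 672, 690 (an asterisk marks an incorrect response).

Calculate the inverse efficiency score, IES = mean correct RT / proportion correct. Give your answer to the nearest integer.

Correct trials (n=8): 696, 629, 702, 563, 489, 521, 672, 690
Mean correct RT = 4962/8 = 620.2500 ms
Proportion correct = 8/10
IES = 620.2500 / (8/10) = 775.312 ms

775 ms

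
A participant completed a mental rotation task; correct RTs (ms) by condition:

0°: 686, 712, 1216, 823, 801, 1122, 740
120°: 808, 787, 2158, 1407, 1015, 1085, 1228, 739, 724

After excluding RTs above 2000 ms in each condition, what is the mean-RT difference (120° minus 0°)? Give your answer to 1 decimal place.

120°: exclude 2158
M(0°) = 6100/7 = 871.429
M(120°) = 7793/8 = 974.125
Difference = 974.125 − 871.429 = 102.696 ms

102.7 ms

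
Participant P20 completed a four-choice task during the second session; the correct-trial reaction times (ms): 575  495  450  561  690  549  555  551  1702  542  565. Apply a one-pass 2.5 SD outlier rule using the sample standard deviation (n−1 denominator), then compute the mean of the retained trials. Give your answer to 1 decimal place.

553.3 ms

n = 11, ΣRT = 7235, M = 657.727
Σ(x−M)² = 1233134.18; s = √(1233134.18/10) = 351.160
Cutoffs: 657.727 ± 2.5·351.160 → [-220.2, 1535.6]
Outside: 1702 → excluded.
Retained (n=10): Σ = 5533, mean = 5533/10 = 553.300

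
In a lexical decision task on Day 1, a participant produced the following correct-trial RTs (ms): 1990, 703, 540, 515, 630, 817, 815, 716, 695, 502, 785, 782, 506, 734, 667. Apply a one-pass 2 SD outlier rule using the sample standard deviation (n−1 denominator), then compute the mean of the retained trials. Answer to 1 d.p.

n = 15, ΣRT = 11397, M = 759.800
Σ(x−M)² = 1795422.40; s = √(1795422.40/14) = 358.112
Cutoffs: 759.800 ± 2·358.112 → [43.6, 1476.0]
Outside: 1990 → excluded.
Retained (n=14): Σ = 9407, mean = 9407/14 = 671.929

671.9 ms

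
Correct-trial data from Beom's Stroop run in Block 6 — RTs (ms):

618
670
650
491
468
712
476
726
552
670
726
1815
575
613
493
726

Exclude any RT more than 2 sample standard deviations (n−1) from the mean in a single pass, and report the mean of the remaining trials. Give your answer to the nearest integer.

611 ms

n = 16, ΣRT = 10981, M = 686.312
Σ(x−M)² = 1489051.44; s = √(1489051.44/15) = 315.072
Cutoffs: 686.312 ± 2·315.072 → [56.2, 1316.5]
Outside: 1815 → excluded.
Retained (n=15): Σ = 9166, mean = 9166/15 = 611.067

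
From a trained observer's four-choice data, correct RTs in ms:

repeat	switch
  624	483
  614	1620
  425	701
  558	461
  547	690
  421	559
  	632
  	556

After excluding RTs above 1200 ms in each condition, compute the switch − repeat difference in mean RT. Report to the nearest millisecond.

switch: exclude 1620
M(repeat) = 3189/6 = 531.500
M(switch) = 4082/7 = 583.143
Difference = 583.143 − 531.500 = 51.643 ms

52 ms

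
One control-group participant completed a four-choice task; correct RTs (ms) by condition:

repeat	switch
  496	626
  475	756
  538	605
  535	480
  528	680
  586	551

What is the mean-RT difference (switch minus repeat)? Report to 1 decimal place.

M(repeat) = 3158/6 = 526.333
M(switch) = 3698/6 = 616.333
Difference = 616.333 − 526.333 = 90.000 ms

90.0 ms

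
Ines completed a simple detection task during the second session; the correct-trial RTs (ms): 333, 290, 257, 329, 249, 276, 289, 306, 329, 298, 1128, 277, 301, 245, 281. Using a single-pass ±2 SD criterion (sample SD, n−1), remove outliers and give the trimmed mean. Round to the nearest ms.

290 ms

n = 15, ΣRT = 5188, M = 345.867
Σ(x−M)² = 666001.73; s = √(666001.73/14) = 218.109
Cutoffs: 345.867 ± 2·218.109 → [-90.4, 782.1]
Outside: 1128 → excluded.
Retained (n=14): Σ = 4060, mean = 4060/14 = 290.000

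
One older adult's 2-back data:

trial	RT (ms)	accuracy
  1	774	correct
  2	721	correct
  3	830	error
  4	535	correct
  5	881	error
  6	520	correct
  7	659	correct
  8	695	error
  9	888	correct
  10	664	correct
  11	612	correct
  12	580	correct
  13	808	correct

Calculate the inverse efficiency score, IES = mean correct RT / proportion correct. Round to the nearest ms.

879 ms

Correct trials (n=10): 774, 721, 535, 520, 659, 888, 664, 612, 580, 808
Mean correct RT = 6761/10 = 676.1000 ms
Proportion correct = 10/13
IES = 676.1000 / (10/13) = 878.930 ms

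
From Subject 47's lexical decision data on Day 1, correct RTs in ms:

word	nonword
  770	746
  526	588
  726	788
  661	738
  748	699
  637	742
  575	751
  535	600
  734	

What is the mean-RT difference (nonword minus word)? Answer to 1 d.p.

49.6 ms

M(word) = 5912/9 = 656.889
M(nonword) = 5652/8 = 706.500
Difference = 706.500 − 656.889 = 49.611 ms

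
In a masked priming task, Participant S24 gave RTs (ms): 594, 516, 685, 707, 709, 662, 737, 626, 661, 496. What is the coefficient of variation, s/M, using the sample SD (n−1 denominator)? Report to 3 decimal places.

0.128

n = 10, Σ = 6393, M = 639.3000
Σ(x−M)² = 60028.100; s = √(60028.100/9) = 81.6688
CV = 81.6688 / 639.3000 = 0.12775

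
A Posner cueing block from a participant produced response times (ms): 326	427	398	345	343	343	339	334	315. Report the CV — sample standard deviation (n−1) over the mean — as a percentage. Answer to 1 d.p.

10.3%

n = 9, Σ = 3170, M = 352.2222
Σ(x−M)² = 10489.556; s = √(10489.556/8) = 36.2104
CV = 36.2104 / 352.2222 = 0.10281 = 10.281%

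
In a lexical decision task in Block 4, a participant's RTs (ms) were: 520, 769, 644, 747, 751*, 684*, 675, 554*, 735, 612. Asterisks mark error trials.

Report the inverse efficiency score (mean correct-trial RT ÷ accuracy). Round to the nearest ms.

Correct trials (n=7): 520, 769, 644, 747, 675, 735, 612
Mean correct RT = 4702/7 = 671.7143 ms
Proportion correct = 7/10
IES = 671.7143 / (7/10) = 959.592 ms

960 ms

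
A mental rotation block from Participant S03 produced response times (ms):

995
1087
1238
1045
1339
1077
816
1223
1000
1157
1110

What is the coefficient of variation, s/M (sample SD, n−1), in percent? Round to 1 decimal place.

12.9%

n = 11, Σ = 12087, M = 1098.8182
Σ(x−M)² = 200031.636; s = √(200031.636/10) = 141.4325
CV = 141.4325 / 1098.8182 = 0.12871 = 12.871%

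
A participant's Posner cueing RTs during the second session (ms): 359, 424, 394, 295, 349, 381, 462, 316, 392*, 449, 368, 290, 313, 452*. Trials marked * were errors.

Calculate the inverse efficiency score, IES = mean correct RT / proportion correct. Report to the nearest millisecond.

Correct trials (n=12): 359, 424, 394, 295, 349, 381, 462, 316, 449, 368, 290, 313
Mean correct RT = 4400/12 = 366.6667 ms
Proportion correct = 12/14
IES = 366.6667 / (12/14) = 427.778 ms

428 ms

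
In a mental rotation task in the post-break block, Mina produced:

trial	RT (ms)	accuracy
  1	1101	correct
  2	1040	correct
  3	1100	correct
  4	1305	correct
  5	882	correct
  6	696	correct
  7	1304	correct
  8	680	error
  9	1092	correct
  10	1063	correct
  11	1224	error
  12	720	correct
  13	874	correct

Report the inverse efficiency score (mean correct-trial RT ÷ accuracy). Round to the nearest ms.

1201 ms

Correct trials (n=11): 1101, 1040, 1100, 1305, 882, 696, 1304, 1092, 1063, 720, 874
Mean correct RT = 11177/11 = 1016.0909 ms
Proportion correct = 11/13
IES = 1016.0909 / (11/13) = 1200.835 ms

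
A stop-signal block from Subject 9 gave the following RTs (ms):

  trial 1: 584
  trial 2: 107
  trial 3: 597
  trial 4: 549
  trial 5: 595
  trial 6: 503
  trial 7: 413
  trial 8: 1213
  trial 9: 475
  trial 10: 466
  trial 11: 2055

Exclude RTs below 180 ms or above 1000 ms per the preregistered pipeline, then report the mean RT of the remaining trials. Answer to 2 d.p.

522.75 ms

Excluded: 107, 1213, 2055
Retained (n=8): Σ = 4182
Mean = 4182/8 = 522.7500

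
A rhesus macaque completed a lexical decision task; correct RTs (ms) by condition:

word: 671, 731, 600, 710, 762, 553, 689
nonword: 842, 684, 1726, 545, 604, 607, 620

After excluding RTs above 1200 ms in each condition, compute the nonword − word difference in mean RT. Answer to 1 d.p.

-23.4 ms

nonword: exclude 1726
M(word) = 4716/7 = 673.714
M(nonword) = 3902/6 = 650.333
Difference = 650.333 − 673.714 = -23.381 ms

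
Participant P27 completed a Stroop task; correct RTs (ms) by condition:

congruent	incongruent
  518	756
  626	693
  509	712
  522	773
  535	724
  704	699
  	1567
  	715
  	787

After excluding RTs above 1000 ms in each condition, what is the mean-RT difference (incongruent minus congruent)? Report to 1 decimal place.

163.4 ms

incongruent: exclude 1567
M(congruent) = 3414/6 = 569.000
M(incongruent) = 5859/8 = 732.375
Difference = 732.375 − 569.000 = 163.375 ms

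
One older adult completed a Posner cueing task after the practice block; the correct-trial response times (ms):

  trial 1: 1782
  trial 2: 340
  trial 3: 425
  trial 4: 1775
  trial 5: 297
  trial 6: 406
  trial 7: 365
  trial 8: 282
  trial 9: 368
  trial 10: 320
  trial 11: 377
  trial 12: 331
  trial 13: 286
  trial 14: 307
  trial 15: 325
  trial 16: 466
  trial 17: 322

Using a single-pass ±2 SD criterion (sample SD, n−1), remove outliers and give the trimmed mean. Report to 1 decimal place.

n = 17, ΣRT = 8774, M = 516.118
Σ(x−M)² = 3651775.76; s = √(3651775.76/16) = 477.740
Cutoffs: 516.118 ± 2·477.740 → [-439.4, 1471.6]
Outside: 1775, 1782 → excluded.
Retained (n=15): Σ = 5217, mean = 5217/15 = 347.800

347.8 ms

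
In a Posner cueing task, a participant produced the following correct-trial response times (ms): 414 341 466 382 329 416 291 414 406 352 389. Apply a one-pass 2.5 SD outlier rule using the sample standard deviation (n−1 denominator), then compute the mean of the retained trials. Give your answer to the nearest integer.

n = 11, ΣRT = 4200, M = 381.818
Σ(x−M)² = 24555.64; s = √(24555.64/10) = 49.554
Cutoffs: 381.818 ± 2.5·49.554 → [257.9, 505.7]
No RTs fall outside the cutoffs; all 11 retained. Mean = 4200/11 = 381.818

382 ms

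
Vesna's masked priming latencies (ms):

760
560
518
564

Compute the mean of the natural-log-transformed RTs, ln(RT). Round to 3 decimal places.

ln(RT): 6.6333, 6.3279, 6.2500, 6.3351
Σ ln(RT) = 25.5463
Mean = 25.5463/4 = 6.38657

6.387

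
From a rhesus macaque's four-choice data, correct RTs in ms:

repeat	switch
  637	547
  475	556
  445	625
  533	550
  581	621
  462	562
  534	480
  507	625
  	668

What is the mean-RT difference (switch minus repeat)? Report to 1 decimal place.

M(repeat) = 4174/8 = 521.750
M(switch) = 5234/9 = 581.556
Difference = 581.556 − 521.750 = 59.806 ms

59.8 ms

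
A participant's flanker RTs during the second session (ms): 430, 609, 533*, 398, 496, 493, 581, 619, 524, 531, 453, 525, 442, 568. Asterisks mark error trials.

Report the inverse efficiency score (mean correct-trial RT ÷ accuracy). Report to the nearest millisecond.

552 ms

Correct trials (n=13): 430, 609, 398, 496, 493, 581, 619, 524, 531, 453, 525, 442, 568
Mean correct RT = 6669/13 = 513.0000 ms
Proportion correct = 13/14
IES = 513.0000 / (13/14) = 552.462 ms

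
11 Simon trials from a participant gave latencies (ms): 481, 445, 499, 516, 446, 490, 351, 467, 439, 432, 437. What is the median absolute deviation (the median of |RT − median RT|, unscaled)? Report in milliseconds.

21 ms

Sorted: 351, 432, 437, 439, 445, 446, 467, 481, 490, 499, 516 → median = 446
|x − 446|: 35, 1, 53, 70, 0, 44, 95, 21, 7, 14, 9
Sorted deviations: 0, 1, 7, 9, 14, 21, 35, 44, 53, 70, 95 → MAD = 21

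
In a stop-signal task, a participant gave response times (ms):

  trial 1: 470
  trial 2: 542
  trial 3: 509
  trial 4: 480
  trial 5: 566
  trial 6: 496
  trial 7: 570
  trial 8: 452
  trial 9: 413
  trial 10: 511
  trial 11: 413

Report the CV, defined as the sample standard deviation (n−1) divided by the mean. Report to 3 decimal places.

0.110

n = 11, Σ = 5422, M = 492.9091
Σ(x−M)² = 29426.909; s = √(29426.909/10) = 54.2466
CV = 54.2466 / 492.9091 = 0.11005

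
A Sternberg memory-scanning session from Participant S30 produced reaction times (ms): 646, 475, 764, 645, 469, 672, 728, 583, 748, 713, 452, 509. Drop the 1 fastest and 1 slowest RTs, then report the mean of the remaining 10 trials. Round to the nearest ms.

619 ms

Sorted: 452, 469, 475, 509, 583, 645, 646, 672, 713, 728, 748, 764
Drop lowest 1 (452) and highest 1 (764)
Remaining (n=10): Σ = 6188, mean = 6188/10 = 618.800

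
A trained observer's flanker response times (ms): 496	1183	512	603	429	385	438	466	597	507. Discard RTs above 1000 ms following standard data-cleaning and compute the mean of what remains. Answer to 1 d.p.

Excluded: 1183
Retained (n=9): Σ = 4433
Mean = 4433/9 = 492.5556

492.6 ms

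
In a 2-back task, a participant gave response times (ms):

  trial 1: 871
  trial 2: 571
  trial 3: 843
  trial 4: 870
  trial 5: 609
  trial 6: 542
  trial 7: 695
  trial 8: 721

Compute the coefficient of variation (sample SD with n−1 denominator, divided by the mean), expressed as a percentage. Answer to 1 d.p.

18.8%

n = 8, Σ = 5722, M = 715.2500
Σ(x−M)² = 127081.500; s = √(127081.500/7) = 134.7386
CV = 134.7386 / 715.2500 = 0.18838 = 18.838%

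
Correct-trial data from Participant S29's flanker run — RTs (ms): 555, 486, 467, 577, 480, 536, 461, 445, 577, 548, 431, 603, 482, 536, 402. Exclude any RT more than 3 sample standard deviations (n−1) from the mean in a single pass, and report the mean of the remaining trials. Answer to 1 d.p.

n = 15, ΣRT = 7586, M = 505.733
Σ(x−M)² = 50814.93; s = √(50814.93/14) = 60.246
Cutoffs: 505.733 ± 3·60.246 → [325.0, 686.5]
No RTs fall outside the cutoffs; all 15 retained. Mean = 7586/15 = 505.733

505.7 ms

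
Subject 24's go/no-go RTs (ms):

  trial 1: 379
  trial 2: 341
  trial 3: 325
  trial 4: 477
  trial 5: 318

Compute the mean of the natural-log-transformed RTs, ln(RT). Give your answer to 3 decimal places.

ln(RT): 5.9375, 5.8319, 5.7838, 6.1675, 5.7621
Σ ln(RT) = 29.4828
Mean = 29.4828/5 = 5.89656

5.897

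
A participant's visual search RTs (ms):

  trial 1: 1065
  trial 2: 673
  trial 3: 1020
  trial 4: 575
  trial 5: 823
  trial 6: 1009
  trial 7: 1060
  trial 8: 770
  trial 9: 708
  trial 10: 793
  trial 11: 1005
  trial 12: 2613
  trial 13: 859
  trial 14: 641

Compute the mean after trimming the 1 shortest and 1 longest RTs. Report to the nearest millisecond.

Sorted: 575, 641, 673, 708, 770, 793, 823, 859, 1005, 1009, 1020, 1060, 1065, 2613
Drop lowest 1 (575) and highest 1 (2613)
Remaining (n=12): Σ = 10426, mean = 10426/12 = 868.833

869 ms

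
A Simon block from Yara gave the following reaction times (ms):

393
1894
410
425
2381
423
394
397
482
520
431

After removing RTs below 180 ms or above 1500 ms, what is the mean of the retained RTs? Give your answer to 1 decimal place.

Excluded: 1894, 2381
Retained (n=9): Σ = 3875
Mean = 3875/9 = 430.5556

430.6 ms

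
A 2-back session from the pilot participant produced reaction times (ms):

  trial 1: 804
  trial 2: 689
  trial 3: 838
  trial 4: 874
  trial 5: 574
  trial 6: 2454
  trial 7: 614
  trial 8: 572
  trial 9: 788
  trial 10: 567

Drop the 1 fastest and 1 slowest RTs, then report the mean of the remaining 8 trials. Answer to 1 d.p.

Sorted: 567, 572, 574, 614, 689, 788, 804, 838, 874, 2454
Drop lowest 1 (567) and highest 1 (2454)
Remaining (n=8): Σ = 5753, mean = 5753/8 = 719.125

719.1 ms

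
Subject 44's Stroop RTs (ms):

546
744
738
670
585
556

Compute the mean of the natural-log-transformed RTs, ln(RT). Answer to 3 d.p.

6.453

ln(RT): 6.3026, 6.6120, 6.6039, 6.5073, 6.3716, 6.3208
Σ ln(RT) = 38.7183
Mean = 38.7183/6 = 6.45304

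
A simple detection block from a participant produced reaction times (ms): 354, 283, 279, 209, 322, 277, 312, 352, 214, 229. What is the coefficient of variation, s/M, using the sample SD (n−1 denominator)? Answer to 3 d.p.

n = 10, Σ = 2831, M = 283.1000
Σ(x−M)² = 25368.900; s = √(25368.900/9) = 53.0921
CV = 53.0921 / 283.1000 = 0.18754

0.188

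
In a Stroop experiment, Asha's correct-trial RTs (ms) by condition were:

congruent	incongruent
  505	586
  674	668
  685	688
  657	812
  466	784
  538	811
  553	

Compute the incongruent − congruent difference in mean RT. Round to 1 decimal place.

142.3 ms

M(congruent) = 4078/7 = 582.571
M(incongruent) = 4349/6 = 724.833
Difference = 724.833 − 582.571 = 142.262 ms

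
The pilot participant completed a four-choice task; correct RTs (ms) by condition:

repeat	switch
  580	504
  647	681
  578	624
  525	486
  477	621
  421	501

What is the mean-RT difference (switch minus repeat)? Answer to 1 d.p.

31.5 ms

M(repeat) = 3228/6 = 538.000
M(switch) = 3417/6 = 569.500
Difference = 569.500 − 538.000 = 31.500 ms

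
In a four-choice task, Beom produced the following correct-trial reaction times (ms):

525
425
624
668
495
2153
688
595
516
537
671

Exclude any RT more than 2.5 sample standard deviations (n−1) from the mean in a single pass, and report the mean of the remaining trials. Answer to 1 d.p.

n = 11, ΣRT = 7897, M = 717.909
Σ(x−M)² = 2335190.91; s = √(2335190.91/10) = 483.238
Cutoffs: 717.909 ± 2.5·483.238 → [-490.2, 1926.0]
Outside: 2153 → excluded.
Retained (n=10): Σ = 5744, mean = 5744/10 = 574.400

574.4 ms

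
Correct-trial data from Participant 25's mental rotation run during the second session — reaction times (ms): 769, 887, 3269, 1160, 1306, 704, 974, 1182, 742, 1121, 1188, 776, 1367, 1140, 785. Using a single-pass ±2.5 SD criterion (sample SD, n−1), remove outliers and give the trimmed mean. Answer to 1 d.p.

1007.2 ms

n = 15, ΣRT = 17370, M = 1158.000
Σ(x−M)² = 5447922.00; s = √(5447922.00/14) = 623.809
Cutoffs: 1158.000 ± 2.5·623.809 → [-401.5, 2717.5]
Outside: 3269 → excluded.
Retained (n=14): Σ = 14101, mean = 14101/14 = 1007.214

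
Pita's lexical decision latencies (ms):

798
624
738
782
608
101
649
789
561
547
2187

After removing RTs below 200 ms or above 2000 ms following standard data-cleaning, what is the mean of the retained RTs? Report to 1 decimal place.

677.3 ms

Excluded: 101, 2187
Retained (n=9): Σ = 6096
Mean = 6096/9 = 677.3333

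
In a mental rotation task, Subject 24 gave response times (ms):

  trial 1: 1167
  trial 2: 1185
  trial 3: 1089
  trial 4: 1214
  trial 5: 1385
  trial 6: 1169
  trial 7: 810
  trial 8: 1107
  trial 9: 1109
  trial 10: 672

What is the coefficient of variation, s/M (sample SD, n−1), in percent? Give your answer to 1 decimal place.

n = 10, Σ = 10907, M = 1090.7000
Σ(x−M)² = 377366.100; s = √(377366.100/9) = 204.7671
CV = 204.7671 / 1090.7000 = 0.18774 = 18.774%

18.8%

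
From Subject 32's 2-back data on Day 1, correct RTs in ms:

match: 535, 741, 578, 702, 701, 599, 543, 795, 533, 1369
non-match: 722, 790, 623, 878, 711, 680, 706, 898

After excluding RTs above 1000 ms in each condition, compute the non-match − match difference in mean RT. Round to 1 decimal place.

114.7 ms

match: exclude 1369
M(match) = 5727/9 = 636.333
M(non-match) = 6008/8 = 751.000
Difference = 751.000 − 636.333 = 114.667 ms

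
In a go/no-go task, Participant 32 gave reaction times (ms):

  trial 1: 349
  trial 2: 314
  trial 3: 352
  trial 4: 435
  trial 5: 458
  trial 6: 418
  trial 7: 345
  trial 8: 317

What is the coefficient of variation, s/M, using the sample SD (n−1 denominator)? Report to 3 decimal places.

n = 8, Σ = 2988, M = 373.5000
Σ(x−M)² = 21510.000; s = √(21510.000/7) = 55.4334
CV = 55.4334 / 373.5000 = 0.14842

0.148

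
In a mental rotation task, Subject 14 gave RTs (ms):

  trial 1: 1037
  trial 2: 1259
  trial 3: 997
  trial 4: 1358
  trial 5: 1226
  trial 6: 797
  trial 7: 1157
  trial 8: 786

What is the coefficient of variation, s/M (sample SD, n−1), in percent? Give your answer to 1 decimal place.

19.6%

n = 8, Σ = 8617, M = 1077.1250
Σ(x−M)² = 311766.875; s = √(311766.875/7) = 211.0406
CV = 211.0406 / 1077.1250 = 0.19593 = 19.593%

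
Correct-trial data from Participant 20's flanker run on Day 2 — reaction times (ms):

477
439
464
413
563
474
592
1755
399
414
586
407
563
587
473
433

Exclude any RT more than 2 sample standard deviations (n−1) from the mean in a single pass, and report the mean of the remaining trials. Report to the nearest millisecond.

n = 16, ΣRT = 9039, M = 564.938
Σ(x−M)² = 1584176.94; s = √(1584176.94/15) = 324.980
Cutoffs: 564.938 ± 2·324.980 → [-85.0, 1214.9]
Outside: 1755 → excluded.
Retained (n=15): Σ = 7284, mean = 7284/15 = 485.600

486 ms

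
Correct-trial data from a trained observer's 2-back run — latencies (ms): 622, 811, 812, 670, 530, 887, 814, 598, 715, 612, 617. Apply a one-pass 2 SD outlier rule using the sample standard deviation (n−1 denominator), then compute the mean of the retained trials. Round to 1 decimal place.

n = 11, ΣRT = 7688, M = 698.909
Σ(x−M)² = 133962.91; s = √(133962.91/10) = 115.742
Cutoffs: 698.909 ± 2·115.742 → [467.4, 930.4]
No RTs fall outside the cutoffs; all 11 retained. Mean = 7688/11 = 698.909

698.9 ms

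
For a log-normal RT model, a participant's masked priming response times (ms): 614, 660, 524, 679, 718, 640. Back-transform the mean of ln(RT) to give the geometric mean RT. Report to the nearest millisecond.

636 ms

ln(RT): 6.4200, 6.4922, 6.2615, 6.5206, 6.5765, 6.4615
Mean ln(RT) = 38.7323/6 = 6.45538
Geometric mean = exp(6.45538) = 636.12 ms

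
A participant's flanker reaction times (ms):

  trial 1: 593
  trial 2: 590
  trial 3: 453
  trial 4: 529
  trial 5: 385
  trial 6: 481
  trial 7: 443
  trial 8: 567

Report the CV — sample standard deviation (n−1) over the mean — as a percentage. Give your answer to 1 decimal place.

15.1%

n = 8, Σ = 4041, M = 505.1250
Σ(x−M)² = 40912.875; s = √(40912.875/7) = 76.4506
CV = 76.4506 / 505.1250 = 0.15135 = 15.135%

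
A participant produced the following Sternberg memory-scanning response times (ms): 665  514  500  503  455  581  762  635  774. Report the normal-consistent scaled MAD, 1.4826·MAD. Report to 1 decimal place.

Sorted: 455, 500, 503, 514, 581, 635, 665, 762, 774 → median = 581
|x − 581| sorted: 0, 54, 67, 78, 81, 84, 126, 181, 193 → MAD = 81
Robust SD ≈ 1.4826 × 81 = 120.091

120.1 ms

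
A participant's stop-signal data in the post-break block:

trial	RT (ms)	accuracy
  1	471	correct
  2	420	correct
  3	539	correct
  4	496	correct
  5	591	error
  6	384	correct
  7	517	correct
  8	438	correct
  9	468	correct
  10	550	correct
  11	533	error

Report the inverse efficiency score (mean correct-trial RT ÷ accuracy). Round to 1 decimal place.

Correct trials (n=9): 471, 420, 539, 496, 384, 517, 438, 468, 550
Mean correct RT = 4283/9 = 475.8889 ms
Proportion correct = 9/11
IES = 475.8889 / (9/11) = 581.642 ms

581.6 ms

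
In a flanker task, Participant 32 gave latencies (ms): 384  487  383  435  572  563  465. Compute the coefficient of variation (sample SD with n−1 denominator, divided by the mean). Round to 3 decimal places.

n = 7, Σ = 3289, M = 469.8571
Σ(x−M)² = 35556.857; s = √(35556.857/6) = 76.9814
CV = 76.9814 / 469.8571 = 0.16384

0.164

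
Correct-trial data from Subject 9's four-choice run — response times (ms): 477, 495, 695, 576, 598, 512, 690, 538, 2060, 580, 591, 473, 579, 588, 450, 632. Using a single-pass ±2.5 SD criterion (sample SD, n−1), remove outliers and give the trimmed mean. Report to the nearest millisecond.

565 ms

n = 16, ΣRT = 10534, M = 658.375
Σ(x−M)² = 2173243.75; s = √(2173243.75/15) = 380.635
Cutoffs: 658.375 ± 2.5·380.635 → [-293.2, 1610.0]
Outside: 2060 → excluded.
Retained (n=15): Σ = 8474, mean = 8474/15 = 564.933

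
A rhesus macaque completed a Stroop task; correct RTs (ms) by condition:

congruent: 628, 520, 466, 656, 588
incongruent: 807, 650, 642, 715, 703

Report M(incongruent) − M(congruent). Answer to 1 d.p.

M(congruent) = 2858/5 = 571.600
M(incongruent) = 3517/5 = 703.400
Difference = 703.400 − 571.600 = 131.800 ms

131.8 ms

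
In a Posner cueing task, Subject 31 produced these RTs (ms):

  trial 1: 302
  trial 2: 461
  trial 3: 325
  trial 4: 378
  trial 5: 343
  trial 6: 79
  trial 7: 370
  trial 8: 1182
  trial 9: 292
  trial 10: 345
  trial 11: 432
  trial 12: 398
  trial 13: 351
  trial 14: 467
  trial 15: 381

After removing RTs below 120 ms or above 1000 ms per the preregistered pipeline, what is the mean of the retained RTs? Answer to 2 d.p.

Excluded: 79, 1182
Retained (n=13): Σ = 4845
Mean = 4845/13 = 372.6923

372.69 ms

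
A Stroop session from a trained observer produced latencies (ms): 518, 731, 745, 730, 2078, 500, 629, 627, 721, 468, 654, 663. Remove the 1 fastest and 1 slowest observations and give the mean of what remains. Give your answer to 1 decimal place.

651.8 ms

Sorted: 468, 500, 518, 627, 629, 654, 663, 721, 730, 731, 745, 2078
Drop lowest 1 (468) and highest 1 (2078)
Remaining (n=10): Σ = 6518, mean = 6518/10 = 651.800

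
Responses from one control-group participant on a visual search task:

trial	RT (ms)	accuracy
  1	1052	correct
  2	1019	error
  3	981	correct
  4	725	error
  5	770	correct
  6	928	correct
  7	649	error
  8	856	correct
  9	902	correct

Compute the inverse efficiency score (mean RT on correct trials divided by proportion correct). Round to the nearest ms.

Correct trials (n=6): 1052, 981, 770, 928, 856, 902
Mean correct RT = 5489/6 = 914.8333 ms
Proportion correct = 6/9
IES = 914.8333 / (6/9) = 1372.250 ms

1372 ms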